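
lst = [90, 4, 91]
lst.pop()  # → 91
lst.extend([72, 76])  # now [90, 4, 72, 76]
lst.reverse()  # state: [76, 72, 4, 90]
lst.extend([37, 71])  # [76, 72, 4, 90, 37, 71]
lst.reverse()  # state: [71, 37, 90, 4, 72, 76]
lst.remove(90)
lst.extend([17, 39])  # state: [71, 37, 4, 72, 76, 17, 39]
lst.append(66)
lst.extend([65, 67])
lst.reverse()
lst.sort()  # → [4, 17, 37, 39, 65, 66, 67, 71, 72, 76]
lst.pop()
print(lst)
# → [4, 17, 37, 39, 65, 66, 67, 71, 72]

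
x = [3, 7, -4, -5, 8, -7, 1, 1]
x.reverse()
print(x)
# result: [1, 1, -7, 8, -5, -4, 7, 3]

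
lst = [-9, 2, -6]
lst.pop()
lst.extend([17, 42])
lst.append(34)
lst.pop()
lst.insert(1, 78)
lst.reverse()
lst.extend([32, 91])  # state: [42, 17, 2, 78, -9, 32, 91]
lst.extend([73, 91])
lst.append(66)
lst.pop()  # 66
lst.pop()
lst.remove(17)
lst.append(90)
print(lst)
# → [42, 2, 78, -9, 32, 91, 73, 90]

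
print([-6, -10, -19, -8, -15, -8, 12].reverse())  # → None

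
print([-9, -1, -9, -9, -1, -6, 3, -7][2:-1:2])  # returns [-9, -1, 3]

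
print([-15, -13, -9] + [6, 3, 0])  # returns [-15, -13, -9, 6, 3, 0]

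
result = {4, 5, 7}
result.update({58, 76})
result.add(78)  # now {4, 5, 7, 58, 76, 78}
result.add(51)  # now {4, 5, 7, 51, 58, 76, 78}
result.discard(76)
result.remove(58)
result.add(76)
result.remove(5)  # {4, 7, 51, 76, 78}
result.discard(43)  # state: {4, 7, 51, 76, 78}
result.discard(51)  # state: {4, 7, 76, 78}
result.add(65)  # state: {4, 7, 65, 76, 78}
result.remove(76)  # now {4, 7, 65, 78}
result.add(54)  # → {4, 7, 54, 65, 78}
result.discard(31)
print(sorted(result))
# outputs [4, 7, 54, 65, 78]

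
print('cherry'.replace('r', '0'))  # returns che00y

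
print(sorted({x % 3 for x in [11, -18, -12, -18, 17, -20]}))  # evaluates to [0, 1, 2]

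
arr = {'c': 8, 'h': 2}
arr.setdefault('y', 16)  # 16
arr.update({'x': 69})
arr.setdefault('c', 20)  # 8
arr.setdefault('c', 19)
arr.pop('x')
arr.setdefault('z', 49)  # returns 49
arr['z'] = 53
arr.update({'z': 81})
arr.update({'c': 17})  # {'c': 17, 'h': 2, 'y': 16, 'z': 81}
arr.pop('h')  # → 2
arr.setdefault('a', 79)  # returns 79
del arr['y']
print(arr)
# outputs {'c': 17, 'z': 81, 'a': 79}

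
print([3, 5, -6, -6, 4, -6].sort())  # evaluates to None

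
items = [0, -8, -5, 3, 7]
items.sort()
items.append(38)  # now [-8, -5, 0, 3, 7, 38]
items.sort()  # [-8, -5, 0, 3, 7, 38]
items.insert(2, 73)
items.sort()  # [-8, -5, 0, 3, 7, 38, 73]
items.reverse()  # [73, 38, 7, 3, 0, -5, -8]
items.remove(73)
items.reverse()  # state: [-8, -5, 0, 3, 7, 38]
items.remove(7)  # [-8, -5, 0, 3, 38]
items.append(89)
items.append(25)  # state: [-8, -5, 0, 3, 38, 89, 25]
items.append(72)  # [-8, -5, 0, 3, 38, 89, 25, 72]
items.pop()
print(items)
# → [-8, -5, 0, 3, 38, 89, 25]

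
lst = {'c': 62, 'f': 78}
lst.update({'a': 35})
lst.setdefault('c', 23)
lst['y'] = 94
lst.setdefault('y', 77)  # 94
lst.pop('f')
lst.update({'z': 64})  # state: {'c': 62, 'a': 35, 'y': 94, 'z': 64}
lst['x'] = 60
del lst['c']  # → {'a': 35, 'y': 94, 'z': 64, 'x': 60}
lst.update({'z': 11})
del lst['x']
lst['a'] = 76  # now {'a': 76, 'y': 94, 'z': 11}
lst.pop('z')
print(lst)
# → {'a': 76, 'y': 94}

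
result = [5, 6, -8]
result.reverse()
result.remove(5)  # [-8, 6]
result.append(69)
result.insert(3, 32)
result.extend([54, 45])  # [-8, 6, 69, 32, 54, 45]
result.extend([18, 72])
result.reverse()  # [72, 18, 45, 54, 32, 69, 6, -8]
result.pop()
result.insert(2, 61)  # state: [72, 18, 61, 45, 54, 32, 69, 6]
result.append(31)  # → [72, 18, 61, 45, 54, 32, 69, 6, 31]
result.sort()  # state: [6, 18, 31, 32, 45, 54, 61, 69, 72]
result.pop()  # 72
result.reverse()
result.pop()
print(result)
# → [69, 61, 54, 45, 32, 31, 18]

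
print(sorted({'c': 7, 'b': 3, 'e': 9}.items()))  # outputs [('b', 3), ('c', 7), ('e', 9)]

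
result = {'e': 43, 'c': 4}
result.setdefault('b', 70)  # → 70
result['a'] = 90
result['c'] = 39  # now {'e': 43, 'c': 39, 'b': 70, 'a': 90}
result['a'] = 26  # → {'e': 43, 'c': 39, 'b': 70, 'a': 26}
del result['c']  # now {'e': 43, 'b': 70, 'a': 26}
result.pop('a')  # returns 26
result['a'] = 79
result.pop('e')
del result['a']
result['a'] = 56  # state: {'b': 70, 'a': 56}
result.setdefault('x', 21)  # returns 21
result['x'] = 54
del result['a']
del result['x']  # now {'b': 70}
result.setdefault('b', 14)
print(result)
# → {'b': 70}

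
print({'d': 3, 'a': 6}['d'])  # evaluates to 3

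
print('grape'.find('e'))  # 4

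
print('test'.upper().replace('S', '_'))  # TE_T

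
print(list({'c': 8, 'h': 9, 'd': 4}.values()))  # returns [8, 9, 4]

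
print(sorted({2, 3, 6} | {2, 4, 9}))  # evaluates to [2, 3, 4, 6, 9]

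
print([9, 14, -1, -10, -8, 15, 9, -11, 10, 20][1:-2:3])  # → [14, -8, -11]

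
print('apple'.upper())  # APPLE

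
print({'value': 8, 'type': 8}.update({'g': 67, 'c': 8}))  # None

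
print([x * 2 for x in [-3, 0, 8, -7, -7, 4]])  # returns [-6, 0, 16, -14, -14, 8]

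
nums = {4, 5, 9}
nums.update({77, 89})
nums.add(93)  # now {4, 5, 9, 77, 89, 93}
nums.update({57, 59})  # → {4, 5, 9, 57, 59, 77, 89, 93}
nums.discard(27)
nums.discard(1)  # {4, 5, 9, 57, 59, 77, 89, 93}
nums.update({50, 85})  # {4, 5, 9, 50, 57, 59, 77, 85, 89, 93}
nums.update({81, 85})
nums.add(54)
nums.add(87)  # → {4, 5, 9, 50, 54, 57, 59, 77, 81, 85, 87, 89, 93}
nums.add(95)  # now {4, 5, 9, 50, 54, 57, 59, 77, 81, 85, 87, 89, 93, 95}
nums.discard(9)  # {4, 5, 50, 54, 57, 59, 77, 81, 85, 87, 89, 93, 95}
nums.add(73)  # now {4, 5, 50, 54, 57, 59, 73, 77, 81, 85, 87, 89, 93, 95}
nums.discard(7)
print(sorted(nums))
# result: [4, 5, 50, 54, 57, 59, 73, 77, 81, 85, 87, 89, 93, 95]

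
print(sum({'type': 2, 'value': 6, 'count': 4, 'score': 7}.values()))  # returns 19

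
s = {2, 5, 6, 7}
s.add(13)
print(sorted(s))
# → [2, 5, 6, 7, 13]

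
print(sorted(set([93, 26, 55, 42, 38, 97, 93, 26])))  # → [26, 38, 42, 55, 93, 97]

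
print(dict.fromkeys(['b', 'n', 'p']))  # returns {'b': None, 'n': None, 'p': None}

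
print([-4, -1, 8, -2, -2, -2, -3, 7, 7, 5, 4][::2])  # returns [-4, 8, -2, -3, 7, 4]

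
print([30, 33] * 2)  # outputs [30, 33, 30, 33]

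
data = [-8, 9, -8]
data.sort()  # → [-8, -8, 9]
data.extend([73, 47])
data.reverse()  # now [47, 73, 9, -8, -8]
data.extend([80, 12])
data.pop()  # 12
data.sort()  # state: [-8, -8, 9, 47, 73, 80]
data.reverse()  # [80, 73, 47, 9, -8, -8]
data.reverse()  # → [-8, -8, 9, 47, 73, 80]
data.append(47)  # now [-8, -8, 9, 47, 73, 80, 47]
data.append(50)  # [-8, -8, 9, 47, 73, 80, 47, 50]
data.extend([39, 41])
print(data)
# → [-8, -8, 9, 47, 73, 80, 47, 50, 39, 41]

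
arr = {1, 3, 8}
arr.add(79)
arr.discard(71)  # {1, 3, 8, 79}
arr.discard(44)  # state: {1, 3, 8, 79}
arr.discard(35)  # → {1, 3, 8, 79}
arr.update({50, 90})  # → {1, 3, 8, 50, 79, 90}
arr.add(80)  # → {1, 3, 8, 50, 79, 80, 90}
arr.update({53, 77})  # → {1, 3, 8, 50, 53, 77, 79, 80, 90}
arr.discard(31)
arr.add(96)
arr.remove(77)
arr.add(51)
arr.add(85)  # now {1, 3, 8, 50, 51, 53, 79, 80, 85, 90, 96}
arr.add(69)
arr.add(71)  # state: {1, 3, 8, 50, 51, 53, 69, 71, 79, 80, 85, 90, 96}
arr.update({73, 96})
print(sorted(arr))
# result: [1, 3, 8, 50, 51, 53, 69, 71, 73, 79, 80, 85, 90, 96]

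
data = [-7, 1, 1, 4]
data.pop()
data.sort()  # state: [-7, 1, 1]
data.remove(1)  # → [-7, 1]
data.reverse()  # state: [1, -7]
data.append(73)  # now [1, -7, 73]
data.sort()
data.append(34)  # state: [-7, 1, 73, 34]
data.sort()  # [-7, 1, 34, 73]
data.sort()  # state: [-7, 1, 34, 73]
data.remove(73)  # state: [-7, 1, 34]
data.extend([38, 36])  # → [-7, 1, 34, 38, 36]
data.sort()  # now [-7, 1, 34, 36, 38]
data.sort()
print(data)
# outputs [-7, 1, 34, 36, 38]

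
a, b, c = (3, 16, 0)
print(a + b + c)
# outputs 19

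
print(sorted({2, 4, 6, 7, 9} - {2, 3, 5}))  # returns [4, 6, 7, 9]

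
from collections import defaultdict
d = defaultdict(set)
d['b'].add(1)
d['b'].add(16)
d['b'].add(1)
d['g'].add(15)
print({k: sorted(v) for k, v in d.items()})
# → {'b': [1, 16], 'g': [15]}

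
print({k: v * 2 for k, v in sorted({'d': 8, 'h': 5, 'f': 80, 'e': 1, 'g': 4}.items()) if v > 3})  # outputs {'d': 16, 'f': 160, 'g': 8, 'h': 10}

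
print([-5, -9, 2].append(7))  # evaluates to None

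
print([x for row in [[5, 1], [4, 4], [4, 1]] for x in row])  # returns [5, 1, 4, 4, 4, 1]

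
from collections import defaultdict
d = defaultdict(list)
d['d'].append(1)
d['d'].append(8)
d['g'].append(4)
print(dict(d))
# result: {'d': [1, 8], 'g': [4]}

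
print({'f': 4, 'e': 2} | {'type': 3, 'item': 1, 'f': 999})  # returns {'f': 999, 'e': 2, 'type': 3, 'item': 1}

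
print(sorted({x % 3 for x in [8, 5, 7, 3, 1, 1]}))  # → [0, 1, 2]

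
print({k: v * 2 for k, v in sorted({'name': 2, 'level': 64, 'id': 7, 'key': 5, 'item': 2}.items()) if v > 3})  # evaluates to {'id': 14, 'key': 10, 'level': 128}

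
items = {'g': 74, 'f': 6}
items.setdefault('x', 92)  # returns 92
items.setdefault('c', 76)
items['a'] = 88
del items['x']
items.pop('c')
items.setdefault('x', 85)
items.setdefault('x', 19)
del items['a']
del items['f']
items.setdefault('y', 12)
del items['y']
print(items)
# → {'g': 74, 'x': 85}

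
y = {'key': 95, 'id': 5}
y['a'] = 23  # {'key': 95, 'id': 5, 'a': 23}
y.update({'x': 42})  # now {'key': 95, 'id': 5, 'a': 23, 'x': 42}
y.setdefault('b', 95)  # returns 95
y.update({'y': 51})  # {'key': 95, 'id': 5, 'a': 23, 'x': 42, 'b': 95, 'y': 51}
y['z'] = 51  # {'key': 95, 'id': 5, 'a': 23, 'x': 42, 'b': 95, 'y': 51, 'z': 51}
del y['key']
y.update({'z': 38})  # {'id': 5, 'a': 23, 'x': 42, 'b': 95, 'y': 51, 'z': 38}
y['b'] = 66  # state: {'id': 5, 'a': 23, 'x': 42, 'b': 66, 'y': 51, 'z': 38}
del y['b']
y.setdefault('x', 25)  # 42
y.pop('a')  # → 23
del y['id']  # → {'x': 42, 'y': 51, 'z': 38}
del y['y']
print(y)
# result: {'x': 42, 'z': 38}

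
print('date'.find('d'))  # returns 0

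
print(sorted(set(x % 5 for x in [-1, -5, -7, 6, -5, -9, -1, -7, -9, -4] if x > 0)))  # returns [1]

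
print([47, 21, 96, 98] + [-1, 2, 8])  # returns [47, 21, 96, 98, -1, 2, 8]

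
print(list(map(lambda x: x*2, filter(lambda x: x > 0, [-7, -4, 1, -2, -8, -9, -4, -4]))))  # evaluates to [2]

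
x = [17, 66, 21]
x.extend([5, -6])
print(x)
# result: [17, 66, 21, 5, -6]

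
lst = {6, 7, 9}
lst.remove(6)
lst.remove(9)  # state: {7}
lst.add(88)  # {7, 88}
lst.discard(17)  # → {7, 88}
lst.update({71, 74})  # {7, 71, 74, 88}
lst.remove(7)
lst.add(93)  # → {71, 74, 88, 93}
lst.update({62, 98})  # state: {62, 71, 74, 88, 93, 98}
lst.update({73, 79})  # {62, 71, 73, 74, 79, 88, 93, 98}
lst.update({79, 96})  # {62, 71, 73, 74, 79, 88, 93, 96, 98}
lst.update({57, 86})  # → {57, 62, 71, 73, 74, 79, 86, 88, 93, 96, 98}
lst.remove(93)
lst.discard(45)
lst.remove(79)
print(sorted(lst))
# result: [57, 62, 71, 73, 74, 86, 88, 96, 98]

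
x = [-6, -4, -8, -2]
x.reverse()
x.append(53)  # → [-2, -8, -4, -6, 53]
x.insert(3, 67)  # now [-2, -8, -4, 67, -6, 53]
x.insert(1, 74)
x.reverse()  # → [53, -6, 67, -4, -8, 74, -2]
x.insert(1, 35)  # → [53, 35, -6, 67, -4, -8, 74, -2]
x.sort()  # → [-8, -6, -4, -2, 35, 53, 67, 74]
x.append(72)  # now [-8, -6, -4, -2, 35, 53, 67, 74, 72]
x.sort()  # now [-8, -6, -4, -2, 35, 53, 67, 72, 74]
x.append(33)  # [-8, -6, -4, -2, 35, 53, 67, 72, 74, 33]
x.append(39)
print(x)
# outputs [-8, -6, -4, -2, 35, 53, 67, 72, 74, 33, 39]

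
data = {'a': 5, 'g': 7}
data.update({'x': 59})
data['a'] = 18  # {'a': 18, 'g': 7, 'x': 59}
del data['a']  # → {'g': 7, 'x': 59}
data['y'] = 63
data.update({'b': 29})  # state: {'g': 7, 'x': 59, 'y': 63, 'b': 29}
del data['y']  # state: {'g': 7, 'x': 59, 'b': 29}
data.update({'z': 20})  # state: {'g': 7, 'x': 59, 'b': 29, 'z': 20}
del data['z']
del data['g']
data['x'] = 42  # {'x': 42, 'b': 29}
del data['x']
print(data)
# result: {'b': 29}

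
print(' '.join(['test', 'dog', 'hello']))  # test dog hello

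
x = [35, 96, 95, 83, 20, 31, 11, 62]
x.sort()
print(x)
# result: [11, 20, 31, 35, 62, 83, 95, 96]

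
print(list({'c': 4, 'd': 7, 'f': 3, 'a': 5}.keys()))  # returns ['c', 'd', 'f', 'a']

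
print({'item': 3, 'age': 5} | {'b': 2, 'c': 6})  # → {'item': 3, 'age': 5, 'b': 2, 'c': 6}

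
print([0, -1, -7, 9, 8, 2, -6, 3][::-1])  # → [3, -6, 2, 8, 9, -7, -1, 0]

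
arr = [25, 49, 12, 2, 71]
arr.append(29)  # [25, 49, 12, 2, 71, 29]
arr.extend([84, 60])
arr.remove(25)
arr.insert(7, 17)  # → [49, 12, 2, 71, 29, 84, 60, 17]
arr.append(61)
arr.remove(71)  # [49, 12, 2, 29, 84, 60, 17, 61]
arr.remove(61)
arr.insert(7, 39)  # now [49, 12, 2, 29, 84, 60, 17, 39]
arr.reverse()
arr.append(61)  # [39, 17, 60, 84, 29, 2, 12, 49, 61]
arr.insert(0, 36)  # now [36, 39, 17, 60, 84, 29, 2, 12, 49, 61]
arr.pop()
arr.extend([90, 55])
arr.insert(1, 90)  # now [36, 90, 39, 17, 60, 84, 29, 2, 12, 49, 90, 55]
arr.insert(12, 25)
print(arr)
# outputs [36, 90, 39, 17, 60, 84, 29, 2, 12, 49, 90, 55, 25]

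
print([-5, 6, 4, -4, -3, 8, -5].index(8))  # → 5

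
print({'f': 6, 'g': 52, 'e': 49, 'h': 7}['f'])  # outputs 6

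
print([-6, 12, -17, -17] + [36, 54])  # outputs [-6, 12, -17, -17, 36, 54]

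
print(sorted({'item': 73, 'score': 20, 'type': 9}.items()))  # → [('item', 73), ('score', 20), ('type', 9)]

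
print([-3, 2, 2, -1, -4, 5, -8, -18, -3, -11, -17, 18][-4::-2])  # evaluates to [-3, -8, -4, 2, -3]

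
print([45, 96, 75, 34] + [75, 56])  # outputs [45, 96, 75, 34, 75, 56]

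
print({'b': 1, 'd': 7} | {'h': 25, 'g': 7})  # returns {'b': 1, 'd': 7, 'h': 25, 'g': 7}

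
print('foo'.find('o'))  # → 1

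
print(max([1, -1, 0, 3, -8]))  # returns 3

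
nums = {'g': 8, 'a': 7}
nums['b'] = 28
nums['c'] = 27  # {'g': 8, 'a': 7, 'b': 28, 'c': 27}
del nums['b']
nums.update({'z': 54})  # {'g': 8, 'a': 7, 'c': 27, 'z': 54}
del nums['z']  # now {'g': 8, 'a': 7, 'c': 27}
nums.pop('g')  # 8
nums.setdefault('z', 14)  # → 14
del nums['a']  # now {'c': 27, 'z': 14}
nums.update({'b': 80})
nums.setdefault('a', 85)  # 85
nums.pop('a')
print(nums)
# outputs {'c': 27, 'z': 14, 'b': 80}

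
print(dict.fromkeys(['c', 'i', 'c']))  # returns {'c': None, 'i': None}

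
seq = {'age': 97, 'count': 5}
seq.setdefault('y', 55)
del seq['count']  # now {'age': 97, 'y': 55}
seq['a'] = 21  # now {'age': 97, 'y': 55, 'a': 21}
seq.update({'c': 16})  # {'age': 97, 'y': 55, 'a': 21, 'c': 16}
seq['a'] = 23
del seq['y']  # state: {'age': 97, 'a': 23, 'c': 16}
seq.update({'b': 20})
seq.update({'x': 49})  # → {'age': 97, 'a': 23, 'c': 16, 'b': 20, 'x': 49}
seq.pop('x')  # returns 49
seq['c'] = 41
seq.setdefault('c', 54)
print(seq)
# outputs {'age': 97, 'a': 23, 'c': 41, 'b': 20}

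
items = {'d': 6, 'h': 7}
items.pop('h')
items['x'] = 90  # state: {'d': 6, 'x': 90}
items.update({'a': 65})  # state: {'d': 6, 'x': 90, 'a': 65}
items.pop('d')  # 6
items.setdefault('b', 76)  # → 76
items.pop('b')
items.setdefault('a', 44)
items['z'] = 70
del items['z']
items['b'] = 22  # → {'x': 90, 'a': 65, 'b': 22}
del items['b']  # {'x': 90, 'a': 65}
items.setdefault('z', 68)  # 68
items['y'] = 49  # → {'x': 90, 'a': 65, 'z': 68, 'y': 49}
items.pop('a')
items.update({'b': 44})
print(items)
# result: {'x': 90, 'z': 68, 'y': 49, 'b': 44}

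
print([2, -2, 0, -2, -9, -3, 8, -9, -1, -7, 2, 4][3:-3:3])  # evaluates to [-2, 8]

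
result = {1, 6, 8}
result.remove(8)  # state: {1, 6}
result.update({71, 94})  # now {1, 6, 71, 94}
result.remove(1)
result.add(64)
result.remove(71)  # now {6, 64, 94}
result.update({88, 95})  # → {6, 64, 88, 94, 95}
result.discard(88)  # {6, 64, 94, 95}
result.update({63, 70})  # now {6, 63, 64, 70, 94, 95}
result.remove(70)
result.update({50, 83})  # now {6, 50, 63, 64, 83, 94, 95}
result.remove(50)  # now {6, 63, 64, 83, 94, 95}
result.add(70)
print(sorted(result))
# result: [6, 63, 64, 70, 83, 94, 95]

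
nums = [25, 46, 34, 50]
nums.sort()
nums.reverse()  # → [50, 46, 34, 25]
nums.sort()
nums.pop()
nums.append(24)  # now [25, 34, 46, 24]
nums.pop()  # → 24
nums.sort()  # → [25, 34, 46]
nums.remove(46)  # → [25, 34]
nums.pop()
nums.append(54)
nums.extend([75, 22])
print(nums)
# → [25, 54, 75, 22]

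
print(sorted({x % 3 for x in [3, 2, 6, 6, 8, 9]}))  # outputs [0, 2]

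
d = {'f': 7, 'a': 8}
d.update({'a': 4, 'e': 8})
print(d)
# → {'f': 7, 'a': 4, 'e': 8}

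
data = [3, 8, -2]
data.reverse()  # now [-2, 8, 3]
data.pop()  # 3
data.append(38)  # [-2, 8, 38]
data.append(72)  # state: [-2, 8, 38, 72]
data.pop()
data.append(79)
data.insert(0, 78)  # [78, -2, 8, 38, 79]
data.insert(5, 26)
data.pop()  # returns 26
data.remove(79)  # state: [78, -2, 8, 38]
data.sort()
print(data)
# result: [-2, 8, 38, 78]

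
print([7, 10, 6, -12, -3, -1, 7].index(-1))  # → 5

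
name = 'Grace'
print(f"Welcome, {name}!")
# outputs Welcome, Grace!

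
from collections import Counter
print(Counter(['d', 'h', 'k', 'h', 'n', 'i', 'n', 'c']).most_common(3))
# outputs [('h', 2), ('n', 2), ('d', 1)]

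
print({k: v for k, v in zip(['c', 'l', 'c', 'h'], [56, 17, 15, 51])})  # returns {'c': 15, 'l': 17, 'h': 51}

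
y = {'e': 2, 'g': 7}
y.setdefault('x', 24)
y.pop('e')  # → 2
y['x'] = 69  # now {'g': 7, 'x': 69}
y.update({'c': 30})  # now {'g': 7, 'x': 69, 'c': 30}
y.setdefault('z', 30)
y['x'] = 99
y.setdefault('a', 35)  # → 35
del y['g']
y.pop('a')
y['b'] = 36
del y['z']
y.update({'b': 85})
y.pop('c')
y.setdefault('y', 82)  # 82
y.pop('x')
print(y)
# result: {'b': 85, 'y': 82}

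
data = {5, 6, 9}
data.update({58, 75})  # {5, 6, 9, 58, 75}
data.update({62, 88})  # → {5, 6, 9, 58, 62, 75, 88}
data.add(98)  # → {5, 6, 9, 58, 62, 75, 88, 98}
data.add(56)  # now {5, 6, 9, 56, 58, 62, 75, 88, 98}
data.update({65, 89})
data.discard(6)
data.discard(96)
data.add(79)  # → {5, 9, 56, 58, 62, 65, 75, 79, 88, 89, 98}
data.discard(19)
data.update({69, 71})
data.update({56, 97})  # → {5, 9, 56, 58, 62, 65, 69, 71, 75, 79, 88, 89, 97, 98}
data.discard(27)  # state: {5, 9, 56, 58, 62, 65, 69, 71, 75, 79, 88, 89, 97, 98}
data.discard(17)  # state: {5, 9, 56, 58, 62, 65, 69, 71, 75, 79, 88, 89, 97, 98}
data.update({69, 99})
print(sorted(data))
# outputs [5, 9, 56, 58, 62, 65, 69, 71, 75, 79, 88, 89, 97, 98, 99]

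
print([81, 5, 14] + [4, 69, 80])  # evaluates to [81, 5, 14, 4, 69, 80]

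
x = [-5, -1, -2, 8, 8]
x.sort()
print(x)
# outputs [-5, -2, -1, 8, 8]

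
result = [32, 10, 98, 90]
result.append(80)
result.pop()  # 80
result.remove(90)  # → [32, 10, 98]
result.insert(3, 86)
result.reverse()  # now [86, 98, 10, 32]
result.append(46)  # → [86, 98, 10, 32, 46]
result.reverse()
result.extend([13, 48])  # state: [46, 32, 10, 98, 86, 13, 48]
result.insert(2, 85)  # [46, 32, 85, 10, 98, 86, 13, 48]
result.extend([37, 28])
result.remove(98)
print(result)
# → [46, 32, 85, 10, 86, 13, 48, 37, 28]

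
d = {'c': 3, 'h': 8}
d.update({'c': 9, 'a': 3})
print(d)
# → {'c': 9, 'h': 8, 'a': 3}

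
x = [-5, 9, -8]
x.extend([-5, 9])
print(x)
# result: [-5, 9, -8, -5, 9]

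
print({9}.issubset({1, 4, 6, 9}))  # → True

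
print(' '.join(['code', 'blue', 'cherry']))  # code blue cherry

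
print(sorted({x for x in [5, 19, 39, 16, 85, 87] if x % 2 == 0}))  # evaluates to [16]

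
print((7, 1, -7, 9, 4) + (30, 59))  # (7, 1, -7, 9, 4, 30, 59)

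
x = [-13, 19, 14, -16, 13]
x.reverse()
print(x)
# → [13, -16, 14, 19, -13]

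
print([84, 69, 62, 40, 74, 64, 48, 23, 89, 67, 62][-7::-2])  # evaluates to [74, 62, 84]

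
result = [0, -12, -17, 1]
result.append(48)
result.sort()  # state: [-17, -12, 0, 1, 48]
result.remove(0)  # [-17, -12, 1, 48]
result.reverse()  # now [48, 1, -12, -17]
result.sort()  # [-17, -12, 1, 48]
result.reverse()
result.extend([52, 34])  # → [48, 1, -12, -17, 52, 34]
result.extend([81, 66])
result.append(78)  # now [48, 1, -12, -17, 52, 34, 81, 66, 78]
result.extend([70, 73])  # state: [48, 1, -12, -17, 52, 34, 81, 66, 78, 70, 73]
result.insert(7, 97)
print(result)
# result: [48, 1, -12, -17, 52, 34, 81, 97, 66, 78, 70, 73]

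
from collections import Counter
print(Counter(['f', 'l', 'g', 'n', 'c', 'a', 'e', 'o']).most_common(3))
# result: [('f', 1), ('l', 1), ('g', 1)]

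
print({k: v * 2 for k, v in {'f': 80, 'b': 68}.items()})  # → {'f': 160, 'b': 136}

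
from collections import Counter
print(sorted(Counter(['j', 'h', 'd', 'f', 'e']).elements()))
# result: ['d', 'e', 'f', 'h', 'j']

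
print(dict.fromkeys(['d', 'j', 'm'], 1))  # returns {'d': 1, 'j': 1, 'm': 1}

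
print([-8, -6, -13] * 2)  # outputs [-8, -6, -13, -8, -6, -13]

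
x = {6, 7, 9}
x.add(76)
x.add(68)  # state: {6, 7, 9, 68, 76}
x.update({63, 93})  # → {6, 7, 9, 63, 68, 76, 93}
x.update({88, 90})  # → {6, 7, 9, 63, 68, 76, 88, 90, 93}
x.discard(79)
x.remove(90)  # {6, 7, 9, 63, 68, 76, 88, 93}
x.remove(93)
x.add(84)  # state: {6, 7, 9, 63, 68, 76, 84, 88}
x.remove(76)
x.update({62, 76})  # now {6, 7, 9, 62, 63, 68, 76, 84, 88}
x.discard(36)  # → {6, 7, 9, 62, 63, 68, 76, 84, 88}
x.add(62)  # {6, 7, 9, 62, 63, 68, 76, 84, 88}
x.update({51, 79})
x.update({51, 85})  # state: {6, 7, 9, 51, 62, 63, 68, 76, 79, 84, 85, 88}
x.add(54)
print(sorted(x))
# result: [6, 7, 9, 51, 54, 62, 63, 68, 76, 79, 84, 85, 88]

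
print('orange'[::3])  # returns on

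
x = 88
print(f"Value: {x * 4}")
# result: Value: 352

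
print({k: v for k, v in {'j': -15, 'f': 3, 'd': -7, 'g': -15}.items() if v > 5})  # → {}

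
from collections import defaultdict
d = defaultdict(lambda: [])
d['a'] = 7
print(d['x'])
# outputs []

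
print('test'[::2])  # ts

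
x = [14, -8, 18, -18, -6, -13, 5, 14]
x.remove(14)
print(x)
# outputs [-8, 18, -18, -6, -13, 5, 14]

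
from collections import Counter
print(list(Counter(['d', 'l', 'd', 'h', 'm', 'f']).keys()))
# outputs ['d', 'l', 'h', 'm', 'f']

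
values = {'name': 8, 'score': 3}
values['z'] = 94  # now {'name': 8, 'score': 3, 'z': 94}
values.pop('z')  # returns 94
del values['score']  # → {'name': 8}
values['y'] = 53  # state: {'name': 8, 'y': 53}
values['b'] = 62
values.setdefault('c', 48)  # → 48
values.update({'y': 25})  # {'name': 8, 'y': 25, 'b': 62, 'c': 48}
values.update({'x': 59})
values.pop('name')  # 8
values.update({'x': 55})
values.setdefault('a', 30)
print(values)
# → {'y': 25, 'b': 62, 'c': 48, 'x': 55, 'a': 30}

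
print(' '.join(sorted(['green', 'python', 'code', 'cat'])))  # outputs cat code green python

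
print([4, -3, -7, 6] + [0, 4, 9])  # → [4, -3, -7, 6, 0, 4, 9]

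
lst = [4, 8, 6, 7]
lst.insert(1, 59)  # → [4, 59, 8, 6, 7]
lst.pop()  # 7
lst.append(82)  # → [4, 59, 8, 6, 82]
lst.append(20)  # [4, 59, 8, 6, 82, 20]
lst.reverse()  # [20, 82, 6, 8, 59, 4]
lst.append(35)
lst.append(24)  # [20, 82, 6, 8, 59, 4, 35, 24]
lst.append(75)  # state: [20, 82, 6, 8, 59, 4, 35, 24, 75]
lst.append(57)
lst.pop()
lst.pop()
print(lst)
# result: [20, 82, 6, 8, 59, 4, 35, 24]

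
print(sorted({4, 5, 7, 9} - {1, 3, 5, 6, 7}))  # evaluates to [4, 9]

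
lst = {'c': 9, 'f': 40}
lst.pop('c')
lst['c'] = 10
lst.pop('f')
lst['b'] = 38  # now {'c': 10, 'b': 38}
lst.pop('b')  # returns 38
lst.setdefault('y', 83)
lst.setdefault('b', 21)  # 21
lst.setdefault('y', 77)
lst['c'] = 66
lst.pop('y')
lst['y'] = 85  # {'c': 66, 'b': 21, 'y': 85}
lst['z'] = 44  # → {'c': 66, 'b': 21, 'y': 85, 'z': 44}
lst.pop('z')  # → 44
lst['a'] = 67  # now {'c': 66, 'b': 21, 'y': 85, 'a': 67}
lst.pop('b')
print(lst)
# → {'c': 66, 'y': 85, 'a': 67}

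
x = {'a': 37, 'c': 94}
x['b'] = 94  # {'a': 37, 'c': 94, 'b': 94}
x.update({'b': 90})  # {'a': 37, 'c': 94, 'b': 90}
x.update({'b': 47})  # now {'a': 37, 'c': 94, 'b': 47}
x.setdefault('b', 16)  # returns 47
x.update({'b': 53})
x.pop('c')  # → 94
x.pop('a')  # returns 37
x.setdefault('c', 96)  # 96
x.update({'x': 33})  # {'b': 53, 'c': 96, 'x': 33}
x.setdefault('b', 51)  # 53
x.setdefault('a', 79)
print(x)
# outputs {'b': 53, 'c': 96, 'x': 33, 'a': 79}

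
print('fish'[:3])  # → fis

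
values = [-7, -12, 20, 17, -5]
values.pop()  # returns -5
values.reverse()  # [17, 20, -12, -7]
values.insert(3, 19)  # [17, 20, -12, 19, -7]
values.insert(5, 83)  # [17, 20, -12, 19, -7, 83]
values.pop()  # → 83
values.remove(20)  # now [17, -12, 19, -7]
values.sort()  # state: [-12, -7, 17, 19]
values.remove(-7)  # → [-12, 17, 19]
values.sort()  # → [-12, 17, 19]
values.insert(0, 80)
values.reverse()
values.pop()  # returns 80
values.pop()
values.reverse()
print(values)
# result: [17, 19]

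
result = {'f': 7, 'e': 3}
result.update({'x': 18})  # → {'f': 7, 'e': 3, 'x': 18}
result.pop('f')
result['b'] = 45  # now {'e': 3, 'x': 18, 'b': 45}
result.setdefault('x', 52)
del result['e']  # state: {'x': 18, 'b': 45}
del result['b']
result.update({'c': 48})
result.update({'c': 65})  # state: {'x': 18, 'c': 65}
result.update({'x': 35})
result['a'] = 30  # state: {'x': 35, 'c': 65, 'a': 30}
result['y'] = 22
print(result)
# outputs {'x': 35, 'c': 65, 'a': 30, 'y': 22}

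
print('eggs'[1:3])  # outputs gg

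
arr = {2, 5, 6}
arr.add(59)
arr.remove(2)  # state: {5, 6, 59}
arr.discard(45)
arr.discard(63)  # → {5, 6, 59}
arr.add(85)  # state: {5, 6, 59, 85}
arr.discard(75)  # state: {5, 6, 59, 85}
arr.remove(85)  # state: {5, 6, 59}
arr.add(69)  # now {5, 6, 59, 69}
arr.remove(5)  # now {6, 59, 69}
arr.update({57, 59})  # {6, 57, 59, 69}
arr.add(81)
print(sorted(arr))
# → [6, 57, 59, 69, 81]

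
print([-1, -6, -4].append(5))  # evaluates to None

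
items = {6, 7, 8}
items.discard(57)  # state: {6, 7, 8}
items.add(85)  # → {6, 7, 8, 85}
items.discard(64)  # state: {6, 7, 8, 85}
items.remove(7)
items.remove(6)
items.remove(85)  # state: {8}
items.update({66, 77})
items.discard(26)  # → {8, 66, 77}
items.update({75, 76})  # {8, 66, 75, 76, 77}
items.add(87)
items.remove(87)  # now {8, 66, 75, 76, 77}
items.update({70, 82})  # {8, 66, 70, 75, 76, 77, 82}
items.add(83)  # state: {8, 66, 70, 75, 76, 77, 82, 83}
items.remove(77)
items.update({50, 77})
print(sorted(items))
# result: [8, 50, 66, 70, 75, 76, 77, 82, 83]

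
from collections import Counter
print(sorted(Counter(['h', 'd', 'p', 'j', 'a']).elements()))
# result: ['a', 'd', 'h', 'j', 'p']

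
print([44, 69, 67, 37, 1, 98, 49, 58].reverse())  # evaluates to None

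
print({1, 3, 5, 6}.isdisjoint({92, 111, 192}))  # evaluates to True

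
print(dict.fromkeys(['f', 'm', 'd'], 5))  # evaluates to {'f': 5, 'm': 5, 'd': 5}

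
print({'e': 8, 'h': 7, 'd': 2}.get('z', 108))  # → 108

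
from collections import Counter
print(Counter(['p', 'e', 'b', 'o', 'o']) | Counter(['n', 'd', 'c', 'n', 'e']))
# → Counter({'o': 2, 'n': 2, 'p': 1, 'e': 1, 'b': 1, 'd': 1, 'c': 1})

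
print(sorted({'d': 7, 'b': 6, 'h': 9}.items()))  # [('b', 6), ('d', 7), ('h', 9)]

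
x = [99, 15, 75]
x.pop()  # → 75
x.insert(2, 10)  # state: [99, 15, 10]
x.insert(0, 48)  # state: [48, 99, 15, 10]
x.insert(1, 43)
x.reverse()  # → [10, 15, 99, 43, 48]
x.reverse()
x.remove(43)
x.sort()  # [10, 15, 48, 99]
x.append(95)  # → [10, 15, 48, 99, 95]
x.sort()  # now [10, 15, 48, 95, 99]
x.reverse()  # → [99, 95, 48, 15, 10]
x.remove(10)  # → [99, 95, 48, 15]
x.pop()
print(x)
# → [99, 95, 48]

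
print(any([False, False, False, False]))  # False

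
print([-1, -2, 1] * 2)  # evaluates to [-1, -2, 1, -1, -2, 1]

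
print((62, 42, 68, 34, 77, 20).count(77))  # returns 1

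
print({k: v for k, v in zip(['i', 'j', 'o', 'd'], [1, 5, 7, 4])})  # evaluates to {'i': 1, 'j': 5, 'o': 7, 'd': 4}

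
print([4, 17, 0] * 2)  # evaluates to [4, 17, 0, 4, 17, 0]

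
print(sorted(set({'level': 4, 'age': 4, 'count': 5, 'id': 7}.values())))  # [4, 5, 7]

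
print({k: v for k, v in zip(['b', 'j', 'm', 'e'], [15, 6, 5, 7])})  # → {'b': 15, 'j': 6, 'm': 5, 'e': 7}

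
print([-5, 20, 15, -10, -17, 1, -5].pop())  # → -5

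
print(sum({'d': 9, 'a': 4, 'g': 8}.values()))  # 21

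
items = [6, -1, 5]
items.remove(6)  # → [-1, 5]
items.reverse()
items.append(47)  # [5, -1, 47]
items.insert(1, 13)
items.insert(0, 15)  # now [15, 5, 13, -1, 47]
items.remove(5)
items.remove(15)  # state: [13, -1, 47]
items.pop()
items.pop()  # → -1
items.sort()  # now [13]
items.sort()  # [13]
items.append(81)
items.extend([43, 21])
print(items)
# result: [13, 81, 43, 21]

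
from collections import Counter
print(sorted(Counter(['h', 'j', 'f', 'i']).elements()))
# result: ['f', 'h', 'i', 'j']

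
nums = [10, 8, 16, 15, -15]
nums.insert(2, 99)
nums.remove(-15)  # [10, 8, 99, 16, 15]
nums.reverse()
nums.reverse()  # [10, 8, 99, 16, 15]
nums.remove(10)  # [8, 99, 16, 15]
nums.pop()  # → 15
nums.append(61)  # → [8, 99, 16, 61]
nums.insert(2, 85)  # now [8, 99, 85, 16, 61]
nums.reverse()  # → [61, 16, 85, 99, 8]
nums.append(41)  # [61, 16, 85, 99, 8, 41]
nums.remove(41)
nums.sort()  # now [8, 16, 61, 85, 99]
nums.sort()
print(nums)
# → [8, 16, 61, 85, 99]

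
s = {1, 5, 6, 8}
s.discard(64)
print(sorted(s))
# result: [1, 5, 6, 8]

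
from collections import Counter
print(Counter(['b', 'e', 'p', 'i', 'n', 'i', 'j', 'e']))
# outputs Counter({'e': 2, 'i': 2, 'b': 1, 'p': 1, 'n': 1, 'j': 1})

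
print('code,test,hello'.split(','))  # ['code', 'test', 'hello']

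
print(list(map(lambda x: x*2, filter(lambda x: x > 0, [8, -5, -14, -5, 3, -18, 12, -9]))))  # [16, 6, 24]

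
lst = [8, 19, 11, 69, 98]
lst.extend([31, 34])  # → [8, 19, 11, 69, 98, 31, 34]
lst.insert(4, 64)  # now [8, 19, 11, 69, 64, 98, 31, 34]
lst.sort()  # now [8, 11, 19, 31, 34, 64, 69, 98]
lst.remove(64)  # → [8, 11, 19, 31, 34, 69, 98]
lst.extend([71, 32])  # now [8, 11, 19, 31, 34, 69, 98, 71, 32]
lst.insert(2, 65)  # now [8, 11, 65, 19, 31, 34, 69, 98, 71, 32]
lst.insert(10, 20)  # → [8, 11, 65, 19, 31, 34, 69, 98, 71, 32, 20]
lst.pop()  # 20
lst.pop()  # 32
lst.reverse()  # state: [71, 98, 69, 34, 31, 19, 65, 11, 8]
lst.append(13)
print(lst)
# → [71, 98, 69, 34, 31, 19, 65, 11, 8, 13]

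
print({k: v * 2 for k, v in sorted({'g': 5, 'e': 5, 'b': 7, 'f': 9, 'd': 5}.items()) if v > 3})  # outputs {'b': 14, 'd': 10, 'e': 10, 'f': 18, 'g': 10}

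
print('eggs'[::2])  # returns eg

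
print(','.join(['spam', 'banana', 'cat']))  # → spam,banana,cat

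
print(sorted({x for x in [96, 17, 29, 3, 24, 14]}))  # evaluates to [3, 14, 17, 24, 29, 96]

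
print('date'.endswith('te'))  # True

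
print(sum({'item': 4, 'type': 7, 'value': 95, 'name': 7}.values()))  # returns 113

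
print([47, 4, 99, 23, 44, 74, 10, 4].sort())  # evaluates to None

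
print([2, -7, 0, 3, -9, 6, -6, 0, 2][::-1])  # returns [2, 0, -6, 6, -9, 3, 0, -7, 2]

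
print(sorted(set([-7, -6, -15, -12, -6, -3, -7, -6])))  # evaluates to [-15, -12, -7, -6, -3]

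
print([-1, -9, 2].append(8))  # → None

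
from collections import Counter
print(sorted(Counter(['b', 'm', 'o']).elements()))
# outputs ['b', 'm', 'o']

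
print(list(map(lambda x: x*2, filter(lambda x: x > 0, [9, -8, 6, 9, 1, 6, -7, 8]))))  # [18, 12, 18, 2, 12, 16]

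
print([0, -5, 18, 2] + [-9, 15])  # [0, -5, 18, 2, -9, 15]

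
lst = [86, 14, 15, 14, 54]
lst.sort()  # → [14, 14, 15, 54, 86]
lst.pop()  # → 86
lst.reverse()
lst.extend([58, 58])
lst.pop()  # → 58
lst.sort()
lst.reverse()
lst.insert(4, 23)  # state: [58, 54, 15, 14, 23, 14]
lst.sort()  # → [14, 14, 15, 23, 54, 58]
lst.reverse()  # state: [58, 54, 23, 15, 14, 14]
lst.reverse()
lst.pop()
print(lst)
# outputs [14, 14, 15, 23, 54]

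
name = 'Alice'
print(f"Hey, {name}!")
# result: Hey, Alice!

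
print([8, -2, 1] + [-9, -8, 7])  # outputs [8, -2, 1, -9, -8, 7]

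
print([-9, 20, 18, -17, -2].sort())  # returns None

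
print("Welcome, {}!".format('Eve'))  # Welcome, Eve!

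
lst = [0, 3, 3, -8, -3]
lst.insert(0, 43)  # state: [43, 0, 3, 3, -8, -3]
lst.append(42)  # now [43, 0, 3, 3, -8, -3, 42]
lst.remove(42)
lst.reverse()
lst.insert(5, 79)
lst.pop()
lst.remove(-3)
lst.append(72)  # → [-8, 3, 3, 0, 79, 72]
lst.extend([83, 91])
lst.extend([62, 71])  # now [-8, 3, 3, 0, 79, 72, 83, 91, 62, 71]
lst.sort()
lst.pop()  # 91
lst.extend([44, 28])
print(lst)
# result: [-8, 0, 3, 3, 62, 71, 72, 79, 83, 44, 28]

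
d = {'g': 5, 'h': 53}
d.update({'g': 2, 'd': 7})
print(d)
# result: {'g': 2, 'h': 53, 'd': 7}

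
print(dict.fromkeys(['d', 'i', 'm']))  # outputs {'d': None, 'i': None, 'm': None}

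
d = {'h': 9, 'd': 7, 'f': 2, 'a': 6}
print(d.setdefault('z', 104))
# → 104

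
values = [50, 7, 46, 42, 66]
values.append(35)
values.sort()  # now [7, 35, 42, 46, 50, 66]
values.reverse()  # [66, 50, 46, 42, 35, 7]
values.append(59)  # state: [66, 50, 46, 42, 35, 7, 59]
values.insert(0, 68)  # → [68, 66, 50, 46, 42, 35, 7, 59]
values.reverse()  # [59, 7, 35, 42, 46, 50, 66, 68]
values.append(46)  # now [59, 7, 35, 42, 46, 50, 66, 68, 46]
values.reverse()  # [46, 68, 66, 50, 46, 42, 35, 7, 59]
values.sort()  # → [7, 35, 42, 46, 46, 50, 59, 66, 68]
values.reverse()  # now [68, 66, 59, 50, 46, 46, 42, 35, 7]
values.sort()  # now [7, 35, 42, 46, 46, 50, 59, 66, 68]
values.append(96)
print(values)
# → [7, 35, 42, 46, 46, 50, 59, 66, 68, 96]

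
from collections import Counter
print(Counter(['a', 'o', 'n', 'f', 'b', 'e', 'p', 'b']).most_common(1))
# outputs [('b', 2)]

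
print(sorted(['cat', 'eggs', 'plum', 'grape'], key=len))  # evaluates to ['cat', 'eggs', 'plum', 'grape']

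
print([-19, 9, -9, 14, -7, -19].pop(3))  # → 14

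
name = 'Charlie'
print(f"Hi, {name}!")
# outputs Hi, Charlie!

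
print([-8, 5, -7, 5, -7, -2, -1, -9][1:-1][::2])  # [5, 5, -2]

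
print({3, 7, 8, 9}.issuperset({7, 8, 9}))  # True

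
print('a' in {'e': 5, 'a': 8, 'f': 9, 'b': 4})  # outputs True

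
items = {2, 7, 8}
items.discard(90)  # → {2, 7, 8}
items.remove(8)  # {2, 7}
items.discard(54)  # {2, 7}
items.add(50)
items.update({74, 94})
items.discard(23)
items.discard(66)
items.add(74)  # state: {2, 7, 50, 74, 94}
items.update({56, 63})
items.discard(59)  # {2, 7, 50, 56, 63, 74, 94}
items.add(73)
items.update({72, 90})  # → {2, 7, 50, 56, 63, 72, 73, 74, 90, 94}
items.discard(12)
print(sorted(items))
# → [2, 7, 50, 56, 63, 72, 73, 74, 90, 94]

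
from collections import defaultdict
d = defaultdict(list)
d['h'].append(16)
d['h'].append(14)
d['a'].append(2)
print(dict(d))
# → {'h': [16, 14], 'a': [2]}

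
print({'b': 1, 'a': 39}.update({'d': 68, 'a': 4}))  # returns None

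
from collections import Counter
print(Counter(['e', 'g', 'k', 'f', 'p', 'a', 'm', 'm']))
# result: Counter({'m': 2, 'e': 1, 'g': 1, 'k': 1, 'f': 1, 'p': 1, 'a': 1})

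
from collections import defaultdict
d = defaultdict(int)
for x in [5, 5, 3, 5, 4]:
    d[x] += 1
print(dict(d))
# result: {5: 3, 3: 1, 4: 1}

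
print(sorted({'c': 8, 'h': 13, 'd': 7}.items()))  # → [('c', 8), ('d', 7), ('h', 13)]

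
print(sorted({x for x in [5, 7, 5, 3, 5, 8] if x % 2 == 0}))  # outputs [8]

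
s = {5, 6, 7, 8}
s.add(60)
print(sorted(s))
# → [5, 6, 7, 8, 60]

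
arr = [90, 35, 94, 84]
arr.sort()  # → [35, 84, 90, 94]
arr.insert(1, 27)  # [35, 27, 84, 90, 94]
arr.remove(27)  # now [35, 84, 90, 94]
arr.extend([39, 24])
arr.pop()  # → 24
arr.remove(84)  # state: [35, 90, 94, 39]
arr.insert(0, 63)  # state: [63, 35, 90, 94, 39]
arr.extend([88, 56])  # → [63, 35, 90, 94, 39, 88, 56]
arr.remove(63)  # [35, 90, 94, 39, 88, 56]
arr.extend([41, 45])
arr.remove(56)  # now [35, 90, 94, 39, 88, 41, 45]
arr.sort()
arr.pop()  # 94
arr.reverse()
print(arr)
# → [90, 88, 45, 41, 39, 35]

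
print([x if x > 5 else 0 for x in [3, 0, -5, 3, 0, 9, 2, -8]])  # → [0, 0, 0, 0, 0, 9, 0, 0]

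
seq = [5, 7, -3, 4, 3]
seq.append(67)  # [5, 7, -3, 4, 3, 67]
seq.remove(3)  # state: [5, 7, -3, 4, 67]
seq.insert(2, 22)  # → [5, 7, 22, -3, 4, 67]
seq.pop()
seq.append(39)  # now [5, 7, 22, -3, 4, 39]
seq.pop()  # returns 39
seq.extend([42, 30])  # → [5, 7, 22, -3, 4, 42, 30]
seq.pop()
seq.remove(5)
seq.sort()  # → [-3, 4, 7, 22, 42]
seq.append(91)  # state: [-3, 4, 7, 22, 42, 91]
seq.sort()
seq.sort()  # [-3, 4, 7, 22, 42, 91]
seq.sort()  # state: [-3, 4, 7, 22, 42, 91]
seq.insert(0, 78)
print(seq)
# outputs [78, -3, 4, 7, 22, 42, 91]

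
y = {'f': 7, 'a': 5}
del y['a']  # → {'f': 7}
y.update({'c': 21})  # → {'f': 7, 'c': 21}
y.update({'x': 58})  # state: {'f': 7, 'c': 21, 'x': 58}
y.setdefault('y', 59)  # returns 59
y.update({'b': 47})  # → {'f': 7, 'c': 21, 'x': 58, 'y': 59, 'b': 47}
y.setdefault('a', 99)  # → 99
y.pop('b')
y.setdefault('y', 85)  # 59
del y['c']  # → {'f': 7, 'x': 58, 'y': 59, 'a': 99}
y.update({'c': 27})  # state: {'f': 7, 'x': 58, 'y': 59, 'a': 99, 'c': 27}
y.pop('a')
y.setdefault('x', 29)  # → 58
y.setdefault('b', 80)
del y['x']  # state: {'f': 7, 'y': 59, 'c': 27, 'b': 80}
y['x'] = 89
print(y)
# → {'f': 7, 'y': 59, 'c': 27, 'b': 80, 'x': 89}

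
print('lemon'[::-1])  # nomel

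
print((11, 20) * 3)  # (11, 20, 11, 20, 11, 20)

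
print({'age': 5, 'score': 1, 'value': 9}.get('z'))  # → None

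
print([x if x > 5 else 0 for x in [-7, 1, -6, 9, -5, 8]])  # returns [0, 0, 0, 9, 0, 8]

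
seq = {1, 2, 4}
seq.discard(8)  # {1, 2, 4}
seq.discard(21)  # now {1, 2, 4}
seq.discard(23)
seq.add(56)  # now {1, 2, 4, 56}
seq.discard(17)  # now {1, 2, 4, 56}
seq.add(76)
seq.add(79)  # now {1, 2, 4, 56, 76, 79}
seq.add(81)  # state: {1, 2, 4, 56, 76, 79, 81}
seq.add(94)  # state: {1, 2, 4, 56, 76, 79, 81, 94}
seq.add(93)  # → {1, 2, 4, 56, 76, 79, 81, 93, 94}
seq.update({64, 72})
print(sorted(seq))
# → [1, 2, 4, 56, 64, 72, 76, 79, 81, 93, 94]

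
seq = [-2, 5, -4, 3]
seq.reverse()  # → [3, -4, 5, -2]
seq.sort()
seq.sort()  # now [-4, -2, 3, 5]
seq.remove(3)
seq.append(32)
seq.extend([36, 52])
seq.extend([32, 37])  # [-4, -2, 5, 32, 36, 52, 32, 37]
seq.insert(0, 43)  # [43, -4, -2, 5, 32, 36, 52, 32, 37]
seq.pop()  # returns 37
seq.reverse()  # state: [32, 52, 36, 32, 5, -2, -4, 43]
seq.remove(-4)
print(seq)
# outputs [32, 52, 36, 32, 5, -2, 43]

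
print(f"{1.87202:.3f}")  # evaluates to 1.872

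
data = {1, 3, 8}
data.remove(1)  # {3, 8}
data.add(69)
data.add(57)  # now {3, 8, 57, 69}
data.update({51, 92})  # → {3, 8, 51, 57, 69, 92}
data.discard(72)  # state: {3, 8, 51, 57, 69, 92}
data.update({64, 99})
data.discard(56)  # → {3, 8, 51, 57, 64, 69, 92, 99}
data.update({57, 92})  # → {3, 8, 51, 57, 64, 69, 92, 99}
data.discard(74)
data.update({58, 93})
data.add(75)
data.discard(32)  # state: {3, 8, 51, 57, 58, 64, 69, 75, 92, 93, 99}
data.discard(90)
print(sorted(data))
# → [3, 8, 51, 57, 58, 64, 69, 75, 92, 93, 99]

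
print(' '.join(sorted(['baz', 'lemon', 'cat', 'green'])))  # baz cat green lemon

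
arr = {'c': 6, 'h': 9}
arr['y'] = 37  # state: {'c': 6, 'h': 9, 'y': 37}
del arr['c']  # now {'h': 9, 'y': 37}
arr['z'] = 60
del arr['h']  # {'y': 37, 'z': 60}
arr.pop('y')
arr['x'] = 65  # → {'z': 60, 'x': 65}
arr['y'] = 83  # {'z': 60, 'x': 65, 'y': 83}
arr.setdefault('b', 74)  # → 74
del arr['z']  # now {'x': 65, 'y': 83, 'b': 74}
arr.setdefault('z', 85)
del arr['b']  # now {'x': 65, 'y': 83, 'z': 85}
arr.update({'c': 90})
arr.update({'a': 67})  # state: {'x': 65, 'y': 83, 'z': 85, 'c': 90, 'a': 67}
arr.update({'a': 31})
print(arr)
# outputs {'x': 65, 'y': 83, 'z': 85, 'c': 90, 'a': 31}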